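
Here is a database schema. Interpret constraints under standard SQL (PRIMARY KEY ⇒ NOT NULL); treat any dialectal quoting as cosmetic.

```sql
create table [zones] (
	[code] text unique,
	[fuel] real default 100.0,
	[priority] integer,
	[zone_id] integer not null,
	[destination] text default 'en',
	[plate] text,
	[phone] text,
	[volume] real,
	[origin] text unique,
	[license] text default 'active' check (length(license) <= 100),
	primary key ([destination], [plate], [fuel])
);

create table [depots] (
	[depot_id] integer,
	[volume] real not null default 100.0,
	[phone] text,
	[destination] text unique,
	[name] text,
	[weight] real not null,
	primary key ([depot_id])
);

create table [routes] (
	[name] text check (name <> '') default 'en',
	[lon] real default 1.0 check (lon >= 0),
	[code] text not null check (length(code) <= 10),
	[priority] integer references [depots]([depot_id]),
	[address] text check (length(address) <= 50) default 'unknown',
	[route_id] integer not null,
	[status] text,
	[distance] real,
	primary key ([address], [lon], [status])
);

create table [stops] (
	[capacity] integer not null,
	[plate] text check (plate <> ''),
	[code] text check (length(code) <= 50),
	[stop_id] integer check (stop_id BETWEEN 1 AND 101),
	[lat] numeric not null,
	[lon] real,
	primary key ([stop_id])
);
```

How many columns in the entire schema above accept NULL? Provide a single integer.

15

zones: 6 nullable (code, priority, phone, volume, origin, license — PK (destination, plate, fuel) and explicit NOT NULL columns excluded).
depots: 3 nullable (phone, destination, name — PK (depot_id) and explicit NOT NULL columns excluded).
routes: 3 nullable (name, priority, distance — PK (address, lon, status) and explicit NOT NULL columns excluded).
stops: 3 nullable (plate, code, lon — PK (stop_id) and explicit NOT NULL columns excluded).
Total: 6 + 3 + 3 + 3 = 15.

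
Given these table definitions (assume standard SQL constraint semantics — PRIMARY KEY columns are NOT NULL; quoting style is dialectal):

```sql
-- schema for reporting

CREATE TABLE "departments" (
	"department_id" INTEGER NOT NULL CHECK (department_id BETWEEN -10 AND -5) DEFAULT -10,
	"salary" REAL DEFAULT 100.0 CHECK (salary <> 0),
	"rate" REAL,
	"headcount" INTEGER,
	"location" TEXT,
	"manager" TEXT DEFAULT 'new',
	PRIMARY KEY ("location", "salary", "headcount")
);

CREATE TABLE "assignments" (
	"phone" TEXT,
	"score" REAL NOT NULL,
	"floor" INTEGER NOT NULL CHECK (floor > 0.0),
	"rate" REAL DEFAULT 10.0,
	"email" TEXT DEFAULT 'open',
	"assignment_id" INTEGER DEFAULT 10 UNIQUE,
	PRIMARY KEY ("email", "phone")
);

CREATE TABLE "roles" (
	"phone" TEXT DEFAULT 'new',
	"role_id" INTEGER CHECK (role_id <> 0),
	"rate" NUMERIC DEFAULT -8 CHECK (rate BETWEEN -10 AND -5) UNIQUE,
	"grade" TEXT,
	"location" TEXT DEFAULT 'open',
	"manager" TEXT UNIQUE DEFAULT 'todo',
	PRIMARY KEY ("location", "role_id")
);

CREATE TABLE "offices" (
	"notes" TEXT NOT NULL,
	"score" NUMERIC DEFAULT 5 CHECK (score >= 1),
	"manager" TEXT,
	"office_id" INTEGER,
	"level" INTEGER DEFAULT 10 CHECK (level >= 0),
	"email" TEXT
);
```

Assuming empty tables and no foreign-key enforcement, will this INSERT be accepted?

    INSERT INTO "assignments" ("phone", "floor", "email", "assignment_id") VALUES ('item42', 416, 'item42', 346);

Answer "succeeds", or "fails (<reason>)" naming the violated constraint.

fails (NOT NULL on score)

score is omitted from the column list and has no DEFAULT, so it would receive NULL.
But score is declared NOT NULL.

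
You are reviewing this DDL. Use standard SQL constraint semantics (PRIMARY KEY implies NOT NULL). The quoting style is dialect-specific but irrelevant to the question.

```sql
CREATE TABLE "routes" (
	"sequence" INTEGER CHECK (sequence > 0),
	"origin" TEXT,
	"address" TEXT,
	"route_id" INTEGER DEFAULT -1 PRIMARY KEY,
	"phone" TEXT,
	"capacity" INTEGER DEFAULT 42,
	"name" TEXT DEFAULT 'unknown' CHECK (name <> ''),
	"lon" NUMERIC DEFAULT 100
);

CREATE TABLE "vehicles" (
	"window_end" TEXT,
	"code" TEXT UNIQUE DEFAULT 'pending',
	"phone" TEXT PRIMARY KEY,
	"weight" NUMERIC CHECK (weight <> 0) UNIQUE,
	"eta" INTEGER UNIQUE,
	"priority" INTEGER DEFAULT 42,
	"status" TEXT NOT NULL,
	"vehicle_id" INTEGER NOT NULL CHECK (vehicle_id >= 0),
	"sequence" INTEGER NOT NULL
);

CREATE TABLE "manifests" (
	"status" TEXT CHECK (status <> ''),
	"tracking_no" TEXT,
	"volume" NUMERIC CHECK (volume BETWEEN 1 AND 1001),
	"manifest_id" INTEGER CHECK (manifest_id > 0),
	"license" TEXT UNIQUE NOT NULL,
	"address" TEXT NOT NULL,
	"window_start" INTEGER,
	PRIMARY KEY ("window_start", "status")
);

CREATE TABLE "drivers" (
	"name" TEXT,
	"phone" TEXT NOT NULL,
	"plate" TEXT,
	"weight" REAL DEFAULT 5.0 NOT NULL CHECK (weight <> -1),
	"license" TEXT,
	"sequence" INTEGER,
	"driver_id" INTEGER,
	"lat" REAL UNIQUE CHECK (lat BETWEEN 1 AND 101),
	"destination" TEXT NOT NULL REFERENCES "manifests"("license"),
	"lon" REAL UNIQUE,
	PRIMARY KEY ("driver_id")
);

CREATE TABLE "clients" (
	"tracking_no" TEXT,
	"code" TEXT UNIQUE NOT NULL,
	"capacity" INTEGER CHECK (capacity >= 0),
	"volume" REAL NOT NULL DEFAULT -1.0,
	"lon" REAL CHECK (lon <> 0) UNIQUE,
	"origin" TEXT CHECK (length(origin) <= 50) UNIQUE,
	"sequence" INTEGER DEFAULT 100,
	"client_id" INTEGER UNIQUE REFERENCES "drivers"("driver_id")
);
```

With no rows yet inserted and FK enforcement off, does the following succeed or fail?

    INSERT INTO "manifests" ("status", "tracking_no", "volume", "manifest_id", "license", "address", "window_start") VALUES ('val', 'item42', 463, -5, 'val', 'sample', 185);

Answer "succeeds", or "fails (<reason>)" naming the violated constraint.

fails (CHECK on manifest_id)

The value -5 for manifest_id violates CHECK (manifest_id > 0).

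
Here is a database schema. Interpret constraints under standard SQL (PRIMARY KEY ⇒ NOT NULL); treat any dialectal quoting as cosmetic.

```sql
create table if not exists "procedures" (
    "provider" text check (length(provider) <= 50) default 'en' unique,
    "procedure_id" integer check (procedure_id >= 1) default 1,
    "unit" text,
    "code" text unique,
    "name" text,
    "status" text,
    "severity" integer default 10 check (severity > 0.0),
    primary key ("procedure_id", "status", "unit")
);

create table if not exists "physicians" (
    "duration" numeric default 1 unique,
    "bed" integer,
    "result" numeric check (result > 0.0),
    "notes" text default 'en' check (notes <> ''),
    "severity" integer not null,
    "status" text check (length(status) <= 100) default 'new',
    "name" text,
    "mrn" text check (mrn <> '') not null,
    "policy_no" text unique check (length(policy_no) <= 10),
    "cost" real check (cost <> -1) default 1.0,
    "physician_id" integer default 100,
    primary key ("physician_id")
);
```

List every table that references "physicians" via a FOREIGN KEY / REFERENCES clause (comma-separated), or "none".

none

No REFERENCES clause anywhere in the schema names physicians.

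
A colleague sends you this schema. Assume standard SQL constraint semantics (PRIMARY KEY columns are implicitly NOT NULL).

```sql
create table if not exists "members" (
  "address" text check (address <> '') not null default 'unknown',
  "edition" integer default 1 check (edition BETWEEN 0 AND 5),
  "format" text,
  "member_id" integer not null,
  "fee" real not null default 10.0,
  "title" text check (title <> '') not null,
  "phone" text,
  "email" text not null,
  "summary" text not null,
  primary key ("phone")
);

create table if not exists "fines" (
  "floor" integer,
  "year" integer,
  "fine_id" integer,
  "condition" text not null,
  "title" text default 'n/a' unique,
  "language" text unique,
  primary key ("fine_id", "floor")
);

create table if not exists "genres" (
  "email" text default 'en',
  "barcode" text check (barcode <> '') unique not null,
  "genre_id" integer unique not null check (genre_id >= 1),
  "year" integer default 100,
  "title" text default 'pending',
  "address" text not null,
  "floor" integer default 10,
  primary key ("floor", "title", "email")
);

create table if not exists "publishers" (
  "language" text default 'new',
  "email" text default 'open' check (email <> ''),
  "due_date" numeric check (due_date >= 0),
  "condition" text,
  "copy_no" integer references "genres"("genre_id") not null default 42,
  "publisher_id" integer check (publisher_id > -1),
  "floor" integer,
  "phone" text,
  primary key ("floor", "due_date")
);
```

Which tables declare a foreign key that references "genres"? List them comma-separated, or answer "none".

publishers

- publishers.copy_no references genres(genre_id).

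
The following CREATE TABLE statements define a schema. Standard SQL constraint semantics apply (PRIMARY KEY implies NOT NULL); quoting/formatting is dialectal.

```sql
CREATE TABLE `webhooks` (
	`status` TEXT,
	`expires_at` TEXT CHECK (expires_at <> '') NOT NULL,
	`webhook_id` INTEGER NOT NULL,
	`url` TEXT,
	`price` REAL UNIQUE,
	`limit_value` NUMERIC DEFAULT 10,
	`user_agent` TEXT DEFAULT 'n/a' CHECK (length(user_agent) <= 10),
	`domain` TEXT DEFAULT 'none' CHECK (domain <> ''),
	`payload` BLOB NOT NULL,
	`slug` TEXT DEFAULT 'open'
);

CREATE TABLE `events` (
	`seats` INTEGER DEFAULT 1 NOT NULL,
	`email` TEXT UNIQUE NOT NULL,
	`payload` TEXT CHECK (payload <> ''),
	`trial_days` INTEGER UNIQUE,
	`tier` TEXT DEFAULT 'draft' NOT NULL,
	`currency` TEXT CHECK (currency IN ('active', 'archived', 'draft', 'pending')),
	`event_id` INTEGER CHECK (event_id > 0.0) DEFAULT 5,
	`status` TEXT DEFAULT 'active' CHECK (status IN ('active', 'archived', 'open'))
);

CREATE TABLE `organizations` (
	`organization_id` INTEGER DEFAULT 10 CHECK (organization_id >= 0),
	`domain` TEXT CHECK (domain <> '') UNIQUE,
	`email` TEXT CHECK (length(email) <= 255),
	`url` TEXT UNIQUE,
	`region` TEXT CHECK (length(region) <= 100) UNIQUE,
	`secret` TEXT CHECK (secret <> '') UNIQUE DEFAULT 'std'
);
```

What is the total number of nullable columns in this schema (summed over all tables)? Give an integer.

18

webhooks: 7 nullable (status, url, price, limit_value, user_agent, domain, slug — PK none and explicit NOT NULL columns excluded).
events: 5 nullable (payload, trial_days, currency, event_id, status — PK none and explicit NOT NULL columns excluded).
organizations: 6 nullable (organization_id, domain, email, url, region, secret — PK none and explicit NOT NULL columns excluded).
Total: 7 + 5 + 6 = 18.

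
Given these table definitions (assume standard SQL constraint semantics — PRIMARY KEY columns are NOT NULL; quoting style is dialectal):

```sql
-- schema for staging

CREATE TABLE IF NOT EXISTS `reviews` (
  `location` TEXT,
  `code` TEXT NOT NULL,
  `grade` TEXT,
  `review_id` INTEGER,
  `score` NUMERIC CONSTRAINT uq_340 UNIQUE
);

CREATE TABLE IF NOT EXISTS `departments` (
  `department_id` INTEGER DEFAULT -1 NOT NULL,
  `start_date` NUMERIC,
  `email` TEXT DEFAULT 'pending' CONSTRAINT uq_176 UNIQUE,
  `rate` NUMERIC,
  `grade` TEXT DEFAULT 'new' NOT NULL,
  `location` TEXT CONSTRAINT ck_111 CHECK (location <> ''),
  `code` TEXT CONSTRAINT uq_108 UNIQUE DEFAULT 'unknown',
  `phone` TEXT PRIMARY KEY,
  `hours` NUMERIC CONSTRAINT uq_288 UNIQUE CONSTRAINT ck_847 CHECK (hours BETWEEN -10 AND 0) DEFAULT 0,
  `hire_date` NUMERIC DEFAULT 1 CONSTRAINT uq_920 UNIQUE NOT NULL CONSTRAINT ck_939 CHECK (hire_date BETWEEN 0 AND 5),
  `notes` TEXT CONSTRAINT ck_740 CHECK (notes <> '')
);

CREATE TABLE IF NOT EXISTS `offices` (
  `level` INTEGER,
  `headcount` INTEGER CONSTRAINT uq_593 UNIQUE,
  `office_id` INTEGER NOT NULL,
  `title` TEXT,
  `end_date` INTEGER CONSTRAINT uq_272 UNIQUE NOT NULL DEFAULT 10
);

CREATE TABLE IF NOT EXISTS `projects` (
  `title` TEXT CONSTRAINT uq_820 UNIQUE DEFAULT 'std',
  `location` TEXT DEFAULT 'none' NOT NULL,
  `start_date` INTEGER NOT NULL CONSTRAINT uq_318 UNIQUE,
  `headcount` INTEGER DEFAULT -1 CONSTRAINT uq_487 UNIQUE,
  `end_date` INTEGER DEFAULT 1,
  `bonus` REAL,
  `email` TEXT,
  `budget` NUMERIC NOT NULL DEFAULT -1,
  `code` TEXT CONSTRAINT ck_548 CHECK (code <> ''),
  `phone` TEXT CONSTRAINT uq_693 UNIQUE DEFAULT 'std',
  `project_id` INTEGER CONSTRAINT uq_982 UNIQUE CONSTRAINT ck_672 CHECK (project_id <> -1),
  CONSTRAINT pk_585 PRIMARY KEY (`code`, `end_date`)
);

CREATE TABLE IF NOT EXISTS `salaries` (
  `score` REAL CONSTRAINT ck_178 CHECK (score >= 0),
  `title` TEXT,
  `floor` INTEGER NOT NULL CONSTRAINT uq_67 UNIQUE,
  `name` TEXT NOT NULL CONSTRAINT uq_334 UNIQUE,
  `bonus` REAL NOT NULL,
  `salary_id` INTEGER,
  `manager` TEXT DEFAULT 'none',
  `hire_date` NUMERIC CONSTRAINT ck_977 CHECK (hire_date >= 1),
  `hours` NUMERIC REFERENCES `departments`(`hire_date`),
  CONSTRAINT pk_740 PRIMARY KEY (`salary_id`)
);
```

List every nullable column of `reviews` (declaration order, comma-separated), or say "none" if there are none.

- location: no NOT NULL constraint applies → nullable.
- code: declared NOT NULL → not nullable.
- grade: no NOT NULL constraint applies → nullable.
- review_id: no NOT NULL constraint applies → nullable.
- score: UNIQUE does not imply NOT NULL → nullable.

location, grade, review_id, score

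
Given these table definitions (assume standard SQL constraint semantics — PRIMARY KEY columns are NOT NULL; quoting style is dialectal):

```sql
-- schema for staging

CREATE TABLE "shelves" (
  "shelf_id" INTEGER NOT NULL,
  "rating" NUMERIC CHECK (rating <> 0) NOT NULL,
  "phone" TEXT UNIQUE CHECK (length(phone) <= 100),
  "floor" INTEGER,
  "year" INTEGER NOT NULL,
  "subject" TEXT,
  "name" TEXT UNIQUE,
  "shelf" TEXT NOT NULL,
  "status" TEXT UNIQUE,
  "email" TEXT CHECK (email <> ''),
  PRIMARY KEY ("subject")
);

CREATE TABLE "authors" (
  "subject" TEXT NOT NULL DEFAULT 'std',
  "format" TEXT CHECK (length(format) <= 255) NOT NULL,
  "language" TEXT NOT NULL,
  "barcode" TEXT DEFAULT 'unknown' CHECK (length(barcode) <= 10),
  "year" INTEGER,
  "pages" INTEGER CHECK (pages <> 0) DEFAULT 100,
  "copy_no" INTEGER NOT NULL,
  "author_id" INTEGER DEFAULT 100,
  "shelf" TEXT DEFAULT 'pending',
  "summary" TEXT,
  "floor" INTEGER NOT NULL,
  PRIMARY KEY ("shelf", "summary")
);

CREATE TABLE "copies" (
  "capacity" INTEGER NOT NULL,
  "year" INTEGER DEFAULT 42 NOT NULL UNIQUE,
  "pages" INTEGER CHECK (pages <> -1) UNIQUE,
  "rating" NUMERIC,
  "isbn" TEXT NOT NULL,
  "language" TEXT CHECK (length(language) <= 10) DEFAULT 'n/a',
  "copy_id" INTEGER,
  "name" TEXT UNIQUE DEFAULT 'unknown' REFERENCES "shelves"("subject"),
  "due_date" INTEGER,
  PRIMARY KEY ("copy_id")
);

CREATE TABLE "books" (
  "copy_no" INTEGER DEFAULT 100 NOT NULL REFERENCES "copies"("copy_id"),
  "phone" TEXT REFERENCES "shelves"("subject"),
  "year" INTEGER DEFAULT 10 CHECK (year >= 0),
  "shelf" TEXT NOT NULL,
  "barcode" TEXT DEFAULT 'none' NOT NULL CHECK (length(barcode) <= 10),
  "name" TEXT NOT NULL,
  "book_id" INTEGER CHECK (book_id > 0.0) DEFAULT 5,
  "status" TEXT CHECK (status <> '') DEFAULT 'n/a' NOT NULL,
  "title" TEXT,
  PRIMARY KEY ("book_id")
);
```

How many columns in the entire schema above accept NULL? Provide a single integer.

17

shelves: 5 nullable (phone, floor, name, status, email — PK (subject) and explicit NOT NULL columns excluded).
authors: 4 nullable (barcode, year, pages, author_id — PK (shelf, summary) and explicit NOT NULL columns excluded).
copies: 5 nullable (pages, rating, language, name, due_date — PK (copy_id) and explicit NOT NULL columns excluded).
books: 3 nullable (phone, year, title — PK (book_id) and explicit NOT NULL columns excluded).
Total: 5 + 4 + 5 + 3 = 17.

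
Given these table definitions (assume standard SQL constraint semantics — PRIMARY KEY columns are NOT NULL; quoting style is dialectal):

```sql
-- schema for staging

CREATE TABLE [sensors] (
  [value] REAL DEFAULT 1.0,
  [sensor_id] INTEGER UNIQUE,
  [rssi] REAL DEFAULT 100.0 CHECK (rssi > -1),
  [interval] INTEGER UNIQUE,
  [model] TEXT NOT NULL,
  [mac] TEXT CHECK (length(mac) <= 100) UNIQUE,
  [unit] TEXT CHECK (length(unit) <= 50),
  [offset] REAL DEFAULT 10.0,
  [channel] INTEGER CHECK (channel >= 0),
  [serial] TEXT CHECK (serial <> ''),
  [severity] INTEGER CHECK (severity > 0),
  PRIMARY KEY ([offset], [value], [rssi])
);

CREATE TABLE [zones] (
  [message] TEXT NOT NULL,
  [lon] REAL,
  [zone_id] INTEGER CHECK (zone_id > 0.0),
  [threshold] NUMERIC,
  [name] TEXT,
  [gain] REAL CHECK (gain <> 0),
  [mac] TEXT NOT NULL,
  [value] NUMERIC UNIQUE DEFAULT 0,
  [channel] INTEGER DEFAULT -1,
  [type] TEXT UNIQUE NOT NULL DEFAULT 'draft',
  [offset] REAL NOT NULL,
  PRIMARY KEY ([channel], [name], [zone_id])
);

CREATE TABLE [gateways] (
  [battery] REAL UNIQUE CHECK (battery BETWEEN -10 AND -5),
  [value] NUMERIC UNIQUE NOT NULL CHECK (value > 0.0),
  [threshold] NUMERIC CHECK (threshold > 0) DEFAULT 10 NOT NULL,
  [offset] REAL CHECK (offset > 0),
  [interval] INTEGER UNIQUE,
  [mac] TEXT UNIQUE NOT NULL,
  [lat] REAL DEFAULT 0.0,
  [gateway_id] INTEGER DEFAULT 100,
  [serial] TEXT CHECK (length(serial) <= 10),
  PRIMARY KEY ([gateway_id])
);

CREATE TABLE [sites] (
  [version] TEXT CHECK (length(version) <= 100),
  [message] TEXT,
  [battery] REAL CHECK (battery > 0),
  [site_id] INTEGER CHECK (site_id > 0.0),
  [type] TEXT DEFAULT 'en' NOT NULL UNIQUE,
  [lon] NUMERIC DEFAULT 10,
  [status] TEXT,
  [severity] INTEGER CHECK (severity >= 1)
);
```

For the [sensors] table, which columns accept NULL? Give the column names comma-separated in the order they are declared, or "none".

- value: part of the PRIMARY KEY, which implies NOT NULL → not nullable.
- sensor_id: UNIQUE does not imply NOT NULL → nullable.
- rssi: part of the PRIMARY KEY, which implies NOT NULL → not nullable.
- interval: UNIQUE does not imply NOT NULL → nullable.
- model: declared NOT NULL → not nullable.
- mac: CHECK does not forbid NULL (a CHECK constraint passes when its expression is NULL) → nullable.
- unit: CHECK does not forbid NULL (a CHECK constraint passes when its expression is NULL) → nullable.
- offset: part of the PRIMARY KEY, which implies NOT NULL → not nullable.
- channel: CHECK does not forbid NULL (a CHECK constraint passes when its expression is NULL) → nullable.
- serial: CHECK does not forbid NULL (a CHECK constraint passes when its expression is NULL) → nullable.
- severity: CHECK does not forbid NULL (a CHECK constraint passes when its expression is NULL) → nullable.

sensor_id, interval, mac, unit, channel, serial, severity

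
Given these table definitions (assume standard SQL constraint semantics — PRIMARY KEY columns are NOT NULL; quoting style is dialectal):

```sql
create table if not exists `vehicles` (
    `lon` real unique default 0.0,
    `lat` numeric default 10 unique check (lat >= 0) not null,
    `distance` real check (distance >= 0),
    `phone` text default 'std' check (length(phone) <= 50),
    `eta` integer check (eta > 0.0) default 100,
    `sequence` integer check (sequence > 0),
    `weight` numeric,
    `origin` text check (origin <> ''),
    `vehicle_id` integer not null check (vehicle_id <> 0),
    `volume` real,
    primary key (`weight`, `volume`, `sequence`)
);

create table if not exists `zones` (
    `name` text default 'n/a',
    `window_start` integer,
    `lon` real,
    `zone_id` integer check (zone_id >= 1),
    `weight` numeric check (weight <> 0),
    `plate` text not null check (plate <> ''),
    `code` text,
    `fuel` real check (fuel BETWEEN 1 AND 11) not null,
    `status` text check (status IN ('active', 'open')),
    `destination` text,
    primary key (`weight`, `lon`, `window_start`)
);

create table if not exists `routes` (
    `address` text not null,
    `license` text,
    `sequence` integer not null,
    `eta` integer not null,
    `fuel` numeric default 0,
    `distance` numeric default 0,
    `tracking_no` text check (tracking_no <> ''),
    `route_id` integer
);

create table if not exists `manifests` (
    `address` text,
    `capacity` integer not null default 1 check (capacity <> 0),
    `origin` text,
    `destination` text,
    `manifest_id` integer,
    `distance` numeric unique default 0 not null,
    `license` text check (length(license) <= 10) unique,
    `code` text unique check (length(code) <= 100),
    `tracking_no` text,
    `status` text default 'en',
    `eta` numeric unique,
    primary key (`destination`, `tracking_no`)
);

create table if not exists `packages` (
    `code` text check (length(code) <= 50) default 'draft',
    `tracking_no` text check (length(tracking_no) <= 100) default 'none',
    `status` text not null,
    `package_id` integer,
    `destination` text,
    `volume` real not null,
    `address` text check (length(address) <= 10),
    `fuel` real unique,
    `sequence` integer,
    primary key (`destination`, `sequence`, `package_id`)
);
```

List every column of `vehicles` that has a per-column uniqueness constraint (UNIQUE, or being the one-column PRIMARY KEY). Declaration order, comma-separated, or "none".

- lon: declared UNIQUE → unique.
- lat: declared UNIQUE → unique.
- distance: no UNIQUE or single-column PK constraint.
- phone: no UNIQUE or single-column PK constraint.
- eta: no UNIQUE or single-column PK constraint.
- sequence: part of a composite PRIMARY KEY — only the tuple is unique, not this column on its own.
- weight: part of a composite PRIMARY KEY — only the tuple is unique, not this column on its own.
- origin: no UNIQUE or single-column PK constraint.
- vehicle_id: no UNIQUE or single-column PK constraint.
- volume: part of a composite PRIMARY KEY — only the tuple is unique, not this column on its own.

lon, lat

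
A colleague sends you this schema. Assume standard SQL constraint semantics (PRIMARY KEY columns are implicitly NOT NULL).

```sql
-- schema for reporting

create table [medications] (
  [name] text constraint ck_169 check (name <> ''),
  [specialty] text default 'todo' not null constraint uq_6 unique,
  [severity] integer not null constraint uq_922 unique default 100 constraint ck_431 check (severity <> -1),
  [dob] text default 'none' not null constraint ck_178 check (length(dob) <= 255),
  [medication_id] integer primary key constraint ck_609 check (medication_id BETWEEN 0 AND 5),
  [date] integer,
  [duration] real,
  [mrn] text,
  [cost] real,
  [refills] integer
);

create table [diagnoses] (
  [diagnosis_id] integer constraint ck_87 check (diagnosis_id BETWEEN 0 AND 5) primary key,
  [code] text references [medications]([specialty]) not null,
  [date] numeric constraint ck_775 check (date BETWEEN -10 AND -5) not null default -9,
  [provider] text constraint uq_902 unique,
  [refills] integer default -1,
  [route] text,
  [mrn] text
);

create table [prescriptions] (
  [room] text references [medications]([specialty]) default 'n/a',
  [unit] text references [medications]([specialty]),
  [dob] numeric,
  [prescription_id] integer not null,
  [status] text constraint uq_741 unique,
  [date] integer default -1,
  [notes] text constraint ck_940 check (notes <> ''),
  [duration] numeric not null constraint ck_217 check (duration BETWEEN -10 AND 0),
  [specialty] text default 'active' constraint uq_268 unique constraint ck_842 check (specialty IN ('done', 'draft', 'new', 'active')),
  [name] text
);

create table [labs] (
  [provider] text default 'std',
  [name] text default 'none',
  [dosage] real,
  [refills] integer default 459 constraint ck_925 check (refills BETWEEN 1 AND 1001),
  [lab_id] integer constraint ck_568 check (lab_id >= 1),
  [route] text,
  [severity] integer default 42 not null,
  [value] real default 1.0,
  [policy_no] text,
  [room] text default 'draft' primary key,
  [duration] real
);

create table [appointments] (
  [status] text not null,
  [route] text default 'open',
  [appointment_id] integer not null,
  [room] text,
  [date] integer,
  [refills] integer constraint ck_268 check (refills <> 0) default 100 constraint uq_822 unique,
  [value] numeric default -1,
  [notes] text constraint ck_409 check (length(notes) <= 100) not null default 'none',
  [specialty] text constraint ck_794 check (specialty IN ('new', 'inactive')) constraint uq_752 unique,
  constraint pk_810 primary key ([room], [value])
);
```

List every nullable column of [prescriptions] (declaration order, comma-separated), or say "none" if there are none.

- room: a foreign key column may be NULL unless separately constrained → nullable.
- unit: a foreign key column may be NULL unless separately constrained → nullable.
- dob: no NOT NULL constraint applies → nullable.
- prescription_id: declared NOT NULL → not nullable.
- status: UNIQUE does not imply NOT NULL → nullable.
- date: DEFAULT only fills an omitted column; an explicit NULL is still allowed → nullable.
- notes: CHECK does not forbid NULL (a CHECK constraint passes when its expression is NULL) → nullable.
- duration: declared NOT NULL → not nullable.
- specialty: CHECK does not forbid NULL (a CHECK constraint passes when its expression is NULL) → nullable.
- name: no NOT NULL constraint applies → nullable.

room, unit, dob, status, date, notes, specialty, name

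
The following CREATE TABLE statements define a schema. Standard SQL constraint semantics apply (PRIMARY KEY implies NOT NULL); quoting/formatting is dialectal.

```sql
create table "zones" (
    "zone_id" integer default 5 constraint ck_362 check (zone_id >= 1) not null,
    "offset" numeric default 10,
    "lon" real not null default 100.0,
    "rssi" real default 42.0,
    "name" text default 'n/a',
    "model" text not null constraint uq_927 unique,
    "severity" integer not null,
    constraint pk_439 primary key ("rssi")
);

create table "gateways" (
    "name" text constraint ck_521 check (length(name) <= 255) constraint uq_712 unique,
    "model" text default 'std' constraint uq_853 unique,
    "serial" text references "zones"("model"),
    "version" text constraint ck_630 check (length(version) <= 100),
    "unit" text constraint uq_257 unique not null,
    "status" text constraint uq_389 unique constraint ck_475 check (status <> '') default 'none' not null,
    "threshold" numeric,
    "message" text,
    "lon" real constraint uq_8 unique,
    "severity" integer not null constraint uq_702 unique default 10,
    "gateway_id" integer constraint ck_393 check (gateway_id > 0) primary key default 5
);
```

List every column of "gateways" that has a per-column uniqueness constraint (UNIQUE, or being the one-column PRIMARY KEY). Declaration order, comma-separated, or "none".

- name: declared UNIQUE → unique.
- model: declared UNIQUE → unique.
- serial: no UNIQUE or single-column PK constraint.
- version: no UNIQUE or single-column PK constraint.
- unit: declared UNIQUE → unique.
- status: declared UNIQUE → unique.
- threshold: no UNIQUE or single-column PK constraint.
- message: no UNIQUE or single-column PK constraint.
- lon: declared UNIQUE → unique.
- severity: declared UNIQUE → unique.
- gateway_id: single-column PRIMARY KEY → unique.

name, model, unit, status, lon, severity, gateway_id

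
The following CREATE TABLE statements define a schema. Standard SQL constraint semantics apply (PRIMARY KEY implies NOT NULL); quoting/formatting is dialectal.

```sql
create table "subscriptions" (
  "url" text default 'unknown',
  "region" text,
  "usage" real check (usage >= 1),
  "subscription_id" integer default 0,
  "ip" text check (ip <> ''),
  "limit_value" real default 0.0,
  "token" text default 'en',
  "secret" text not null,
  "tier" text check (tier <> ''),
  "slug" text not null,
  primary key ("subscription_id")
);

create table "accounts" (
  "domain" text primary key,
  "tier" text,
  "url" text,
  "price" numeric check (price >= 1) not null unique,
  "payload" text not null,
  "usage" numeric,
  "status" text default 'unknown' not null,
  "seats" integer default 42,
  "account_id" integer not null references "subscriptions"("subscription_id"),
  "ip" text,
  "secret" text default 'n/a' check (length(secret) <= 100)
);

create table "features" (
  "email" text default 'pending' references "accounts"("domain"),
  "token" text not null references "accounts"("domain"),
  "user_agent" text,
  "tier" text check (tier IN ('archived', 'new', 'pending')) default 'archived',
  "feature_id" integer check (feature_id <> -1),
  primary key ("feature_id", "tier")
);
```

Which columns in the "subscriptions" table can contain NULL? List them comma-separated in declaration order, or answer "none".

url, region, usage, ip, limit_value, token, tier

- url: DEFAULT only fills an omitted column; an explicit NULL is still allowed → nullable.
- region: no NOT NULL constraint applies → nullable.
- usage: CHECK does not forbid NULL (a CHECK constraint passes when its expression is NULL) → nullable.
- subscription_id: part of the PRIMARY KEY, which implies NOT NULL → not nullable.
- ip: CHECK does not forbid NULL (a CHECK constraint passes when its expression is NULL) → nullable.
- limit_value: DEFAULT only fills an omitted column; an explicit NULL is still allowed → nullable.
- token: DEFAULT only fills an omitted column; an explicit NULL is still allowed → nullable.
- secret: declared NOT NULL → not nullable.
- tier: CHECK does not forbid NULL (a CHECK constraint passes when its expression is NULL) → nullable.
- slug: declared NOT NULL → not nullable.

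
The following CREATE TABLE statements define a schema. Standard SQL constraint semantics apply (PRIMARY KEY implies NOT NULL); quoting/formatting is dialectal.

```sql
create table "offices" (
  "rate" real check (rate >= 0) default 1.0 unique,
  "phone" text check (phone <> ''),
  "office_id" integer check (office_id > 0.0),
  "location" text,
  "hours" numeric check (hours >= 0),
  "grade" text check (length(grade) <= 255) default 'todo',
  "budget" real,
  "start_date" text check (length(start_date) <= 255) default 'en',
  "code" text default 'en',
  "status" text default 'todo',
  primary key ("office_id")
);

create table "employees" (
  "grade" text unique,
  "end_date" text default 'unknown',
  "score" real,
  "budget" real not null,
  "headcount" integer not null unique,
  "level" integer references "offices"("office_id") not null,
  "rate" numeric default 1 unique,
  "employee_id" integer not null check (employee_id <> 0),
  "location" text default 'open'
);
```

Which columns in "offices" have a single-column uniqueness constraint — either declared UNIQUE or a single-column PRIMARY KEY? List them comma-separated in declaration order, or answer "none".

rate, office_id

- rate: declared UNIQUE → unique.
- phone: no UNIQUE or single-column PK constraint.
- office_id: single-column PRIMARY KEY → unique.
- location: no UNIQUE or single-column PK constraint.
- hours: no UNIQUE or single-column PK constraint.
- grade: no UNIQUE or single-column PK constraint.
- budget: no UNIQUE or single-column PK constraint.
- start_date: no UNIQUE or single-column PK constraint.
- code: no UNIQUE or single-column PK constraint.
- status: no UNIQUE or single-column PK constraint.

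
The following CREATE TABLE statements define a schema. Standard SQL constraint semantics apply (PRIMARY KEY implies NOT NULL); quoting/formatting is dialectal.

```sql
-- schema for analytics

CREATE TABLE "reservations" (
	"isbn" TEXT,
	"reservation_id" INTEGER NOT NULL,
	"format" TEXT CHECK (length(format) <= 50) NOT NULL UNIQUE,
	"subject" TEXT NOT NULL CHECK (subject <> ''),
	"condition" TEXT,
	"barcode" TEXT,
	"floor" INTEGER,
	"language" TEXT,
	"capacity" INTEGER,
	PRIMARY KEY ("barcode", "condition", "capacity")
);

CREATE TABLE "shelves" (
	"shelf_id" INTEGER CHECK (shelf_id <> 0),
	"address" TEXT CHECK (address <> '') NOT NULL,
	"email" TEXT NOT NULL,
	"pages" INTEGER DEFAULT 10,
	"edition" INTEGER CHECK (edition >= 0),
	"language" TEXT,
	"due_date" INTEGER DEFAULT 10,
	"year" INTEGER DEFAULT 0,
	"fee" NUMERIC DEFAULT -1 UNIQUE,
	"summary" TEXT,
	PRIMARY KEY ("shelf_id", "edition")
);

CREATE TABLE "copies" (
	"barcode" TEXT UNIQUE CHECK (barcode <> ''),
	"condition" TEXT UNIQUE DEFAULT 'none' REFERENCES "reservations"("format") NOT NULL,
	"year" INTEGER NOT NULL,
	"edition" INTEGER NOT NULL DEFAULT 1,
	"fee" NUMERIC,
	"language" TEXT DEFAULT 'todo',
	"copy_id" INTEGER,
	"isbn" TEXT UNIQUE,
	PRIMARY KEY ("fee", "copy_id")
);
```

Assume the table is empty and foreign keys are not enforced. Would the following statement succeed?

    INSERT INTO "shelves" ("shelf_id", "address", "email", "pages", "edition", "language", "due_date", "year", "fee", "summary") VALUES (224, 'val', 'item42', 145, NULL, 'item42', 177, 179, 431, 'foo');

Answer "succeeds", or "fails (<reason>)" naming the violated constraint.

edition is explicitly set to NULL, but edition is part of the PRIMARY KEY (implied NOT NULL).

fails (NOT NULL on edition)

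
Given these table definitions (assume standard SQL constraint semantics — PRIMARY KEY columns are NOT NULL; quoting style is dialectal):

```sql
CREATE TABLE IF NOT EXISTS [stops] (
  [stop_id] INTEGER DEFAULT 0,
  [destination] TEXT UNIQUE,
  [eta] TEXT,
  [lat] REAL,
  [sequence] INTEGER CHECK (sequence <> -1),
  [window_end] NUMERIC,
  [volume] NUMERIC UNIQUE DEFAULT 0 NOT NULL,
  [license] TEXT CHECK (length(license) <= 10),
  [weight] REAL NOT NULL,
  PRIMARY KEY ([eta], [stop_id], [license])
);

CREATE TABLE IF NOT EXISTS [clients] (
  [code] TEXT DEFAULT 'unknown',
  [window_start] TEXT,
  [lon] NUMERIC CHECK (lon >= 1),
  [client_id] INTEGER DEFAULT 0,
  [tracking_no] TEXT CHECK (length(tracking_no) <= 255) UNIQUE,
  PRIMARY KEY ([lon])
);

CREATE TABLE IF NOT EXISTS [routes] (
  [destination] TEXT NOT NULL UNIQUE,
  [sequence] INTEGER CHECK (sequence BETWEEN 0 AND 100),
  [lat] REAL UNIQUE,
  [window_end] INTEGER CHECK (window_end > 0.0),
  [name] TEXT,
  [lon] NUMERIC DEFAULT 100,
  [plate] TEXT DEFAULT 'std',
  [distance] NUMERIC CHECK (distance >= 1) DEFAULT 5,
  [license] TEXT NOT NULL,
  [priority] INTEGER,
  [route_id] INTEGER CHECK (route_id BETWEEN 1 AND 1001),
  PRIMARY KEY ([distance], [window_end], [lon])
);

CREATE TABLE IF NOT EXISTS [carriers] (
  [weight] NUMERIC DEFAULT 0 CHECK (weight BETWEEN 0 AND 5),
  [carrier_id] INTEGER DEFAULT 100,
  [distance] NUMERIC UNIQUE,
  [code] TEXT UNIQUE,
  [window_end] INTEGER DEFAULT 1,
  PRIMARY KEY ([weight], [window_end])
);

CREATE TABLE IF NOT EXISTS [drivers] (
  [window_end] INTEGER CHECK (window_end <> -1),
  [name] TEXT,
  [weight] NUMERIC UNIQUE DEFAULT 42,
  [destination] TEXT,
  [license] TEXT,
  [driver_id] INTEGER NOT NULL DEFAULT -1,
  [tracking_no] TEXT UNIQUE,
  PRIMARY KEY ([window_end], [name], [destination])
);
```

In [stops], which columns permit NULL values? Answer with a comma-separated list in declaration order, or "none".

destination, lat, sequence, window_end

- stop_id: part of the PRIMARY KEY, which implies NOT NULL → not nullable.
- destination: UNIQUE does not imply NOT NULL → nullable.
- eta: part of the PRIMARY KEY, which implies NOT NULL → not nullable.
- lat: no NOT NULL constraint applies → nullable.
- sequence: CHECK does not forbid NULL (a CHECK constraint passes when its expression is NULL) → nullable.
- window_end: no NOT NULL constraint applies → nullable.
- volume: declared NOT NULL → not nullable.
- license: part of the PRIMARY KEY, which implies NOT NULL → not nullable.
- weight: declared NOT NULL → not nullable.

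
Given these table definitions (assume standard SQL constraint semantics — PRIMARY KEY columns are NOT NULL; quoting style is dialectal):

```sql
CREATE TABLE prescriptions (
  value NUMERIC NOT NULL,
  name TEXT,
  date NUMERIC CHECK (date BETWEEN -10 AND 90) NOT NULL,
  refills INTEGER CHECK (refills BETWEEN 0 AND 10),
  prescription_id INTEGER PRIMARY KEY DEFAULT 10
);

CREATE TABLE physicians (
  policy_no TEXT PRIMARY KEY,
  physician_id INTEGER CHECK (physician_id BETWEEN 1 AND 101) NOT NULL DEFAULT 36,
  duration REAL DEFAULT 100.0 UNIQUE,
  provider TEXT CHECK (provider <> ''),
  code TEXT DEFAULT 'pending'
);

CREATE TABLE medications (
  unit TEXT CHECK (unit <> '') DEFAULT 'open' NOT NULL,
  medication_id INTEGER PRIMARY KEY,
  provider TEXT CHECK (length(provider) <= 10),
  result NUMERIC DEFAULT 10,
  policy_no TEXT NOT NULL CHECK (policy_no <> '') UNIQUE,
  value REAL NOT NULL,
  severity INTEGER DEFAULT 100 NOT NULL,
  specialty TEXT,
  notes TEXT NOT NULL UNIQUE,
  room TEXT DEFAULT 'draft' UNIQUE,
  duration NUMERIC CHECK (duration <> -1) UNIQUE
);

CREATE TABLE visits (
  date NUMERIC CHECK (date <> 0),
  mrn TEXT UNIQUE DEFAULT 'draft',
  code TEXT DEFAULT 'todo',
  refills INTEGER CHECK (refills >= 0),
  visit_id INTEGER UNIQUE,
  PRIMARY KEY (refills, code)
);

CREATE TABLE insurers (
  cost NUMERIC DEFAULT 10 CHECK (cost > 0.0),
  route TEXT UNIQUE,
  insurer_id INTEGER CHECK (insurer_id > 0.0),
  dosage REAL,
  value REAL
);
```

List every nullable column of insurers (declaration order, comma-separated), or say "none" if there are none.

- cost: CHECK does not forbid NULL (a CHECK constraint passes when its expression is NULL) → nullable.
- route: UNIQUE does not imply NOT NULL → nullable.
- insurer_id: CHECK does not forbid NULL (a CHECK constraint passes when its expression is NULL) → nullable.
- dosage: no NOT NULL constraint applies → nullable.
- value: no NOT NULL constraint applies → nullable.

cost, route, insurer_id, dosage, value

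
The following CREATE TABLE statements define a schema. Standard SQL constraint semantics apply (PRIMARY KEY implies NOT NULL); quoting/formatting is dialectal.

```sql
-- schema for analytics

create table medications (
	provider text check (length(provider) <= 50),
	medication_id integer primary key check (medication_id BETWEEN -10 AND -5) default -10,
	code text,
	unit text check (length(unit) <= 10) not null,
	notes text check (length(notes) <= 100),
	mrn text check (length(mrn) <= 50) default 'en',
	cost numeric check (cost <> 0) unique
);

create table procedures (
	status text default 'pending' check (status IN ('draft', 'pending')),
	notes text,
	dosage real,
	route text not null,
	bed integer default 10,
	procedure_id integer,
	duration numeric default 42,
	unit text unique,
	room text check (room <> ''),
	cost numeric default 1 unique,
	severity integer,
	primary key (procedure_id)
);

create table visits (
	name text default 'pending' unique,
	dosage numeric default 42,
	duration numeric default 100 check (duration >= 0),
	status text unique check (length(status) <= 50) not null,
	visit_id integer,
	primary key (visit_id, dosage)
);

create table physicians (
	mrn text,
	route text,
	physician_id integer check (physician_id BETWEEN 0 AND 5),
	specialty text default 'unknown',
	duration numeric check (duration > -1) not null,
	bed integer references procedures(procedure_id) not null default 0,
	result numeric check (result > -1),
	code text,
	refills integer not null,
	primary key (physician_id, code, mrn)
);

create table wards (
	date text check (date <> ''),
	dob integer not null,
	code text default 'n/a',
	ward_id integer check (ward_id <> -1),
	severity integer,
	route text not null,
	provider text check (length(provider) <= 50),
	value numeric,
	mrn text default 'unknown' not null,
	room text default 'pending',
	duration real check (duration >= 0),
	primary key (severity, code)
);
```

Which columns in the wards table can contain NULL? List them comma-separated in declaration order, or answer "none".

date, ward_id, provider, value, room, duration

- date: CHECK does not forbid NULL (a CHECK constraint passes when its expression is NULL) → nullable.
- dob: declared NOT NULL → not nullable.
- code: part of the PRIMARY KEY, which implies NOT NULL → not nullable.
- ward_id: CHECK does not forbid NULL (a CHECK constraint passes when its expression is NULL) → nullable.
- severity: part of the PRIMARY KEY, which implies NOT NULL → not nullable.
- route: declared NOT NULL → not nullable.
- provider: CHECK does not forbid NULL (a CHECK constraint passes when its expression is NULL) → nullable.
- value: no NOT NULL constraint applies → nullable.
- mrn: declared NOT NULL → not nullable.
- room: DEFAULT only fills an omitted column; an explicit NULL is still allowed → nullable.
- duration: CHECK does not forbid NULL (a CHECK constraint passes when its expression is NULL) → nullable.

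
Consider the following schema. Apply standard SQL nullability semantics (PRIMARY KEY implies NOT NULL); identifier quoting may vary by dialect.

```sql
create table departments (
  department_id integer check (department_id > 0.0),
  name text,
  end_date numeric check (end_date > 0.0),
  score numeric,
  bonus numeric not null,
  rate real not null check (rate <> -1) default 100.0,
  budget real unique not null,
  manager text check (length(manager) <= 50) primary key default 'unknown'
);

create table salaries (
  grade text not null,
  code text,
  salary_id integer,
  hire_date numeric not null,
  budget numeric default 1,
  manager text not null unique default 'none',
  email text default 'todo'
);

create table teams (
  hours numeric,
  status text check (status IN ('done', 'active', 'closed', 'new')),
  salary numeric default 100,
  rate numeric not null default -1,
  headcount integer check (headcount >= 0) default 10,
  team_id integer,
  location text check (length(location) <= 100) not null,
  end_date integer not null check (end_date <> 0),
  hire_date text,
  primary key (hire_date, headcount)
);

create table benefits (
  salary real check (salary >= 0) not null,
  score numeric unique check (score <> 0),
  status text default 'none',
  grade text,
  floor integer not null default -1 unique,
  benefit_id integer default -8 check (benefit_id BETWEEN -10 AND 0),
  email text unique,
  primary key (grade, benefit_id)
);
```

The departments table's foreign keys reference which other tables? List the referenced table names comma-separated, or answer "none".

none

No column in departments has a REFERENCES clause.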